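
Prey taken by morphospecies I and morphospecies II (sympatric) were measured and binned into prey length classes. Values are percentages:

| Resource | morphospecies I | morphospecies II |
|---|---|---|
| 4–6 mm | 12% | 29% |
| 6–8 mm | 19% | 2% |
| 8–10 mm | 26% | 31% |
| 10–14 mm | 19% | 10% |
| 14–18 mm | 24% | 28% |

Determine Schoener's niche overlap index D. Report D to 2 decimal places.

0.74

Convert percentages to proportions (divide by 100).
Σ|p₁ᵢ − p₂ᵢ| = 0.17 + 0.17 + 0.05 + 0.09 + 0.04 = 0.52
D = 1 − ½ × 0.52 = 1 − 0.260 = 0.7400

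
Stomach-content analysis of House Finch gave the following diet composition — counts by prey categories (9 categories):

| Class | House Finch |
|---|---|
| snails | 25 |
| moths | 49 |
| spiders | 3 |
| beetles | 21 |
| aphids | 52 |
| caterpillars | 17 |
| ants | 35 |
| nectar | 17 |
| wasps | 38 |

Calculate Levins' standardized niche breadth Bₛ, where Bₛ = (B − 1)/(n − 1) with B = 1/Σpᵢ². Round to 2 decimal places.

0.75

Proportions for House Finch (n=257): 25/257=0.0973, 49/257=0.1907, 3/257=0.0117, 21/257=0.0817, 52/257=0.2023, 17/257=0.0661, 35/257=0.1362, 17/257=0.0661, 38/257=0.1479
Σpᵢ² = 0.0973² + 0.1907² + 0.0117² + 0.0817² + 0.2023² + 0.0661² + 0.1362² + 0.0661² + 0.1479² = 0.009467 + 0.036366 + 0.000137 + 0.006675 + 0.040925 + 0.004369 + 0.018550 + 0.004369 + 0.021874 = 0.142732
B = 1 / 0.142732 = 7.0061
Bₛ = (B − 1)/(n − 1) = (7.0061 − 1)/(9 − 1) = 6.0061/8 = 0.7508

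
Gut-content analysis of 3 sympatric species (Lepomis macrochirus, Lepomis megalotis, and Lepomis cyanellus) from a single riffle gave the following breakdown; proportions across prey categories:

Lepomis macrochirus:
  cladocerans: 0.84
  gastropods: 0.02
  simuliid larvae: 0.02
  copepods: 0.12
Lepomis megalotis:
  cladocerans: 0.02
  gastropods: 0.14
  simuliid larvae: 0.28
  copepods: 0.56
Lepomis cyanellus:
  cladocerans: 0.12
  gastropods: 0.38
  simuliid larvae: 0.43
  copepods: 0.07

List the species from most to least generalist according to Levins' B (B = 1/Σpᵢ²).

Lepomis cyanellus > Lepomis megalotis > Lepomis macrochirus

Σp_macrᵢ² = 0.84² + 0.02² + 0.02² + 0.12² = 0.7056 + 0.0004 + 0.0004 + 0.0144 = 0.7208
B_macr = 1 / 0.7208 = 1.3873
Σp_megaᵢ² = 0.02² + 0.14² + 0.28² + 0.56² = 0.0004 + 0.0196 + 0.0784 + 0.3136 = 0.4120
B_mega = 1 / 0.4120 = 2.4272
Σp_cyanᵢ² = 0.12² + 0.38² + 0.43² + 0.07² = 0.0144 + 0.1444 + 0.1849 + 0.0049 = 0.3486
B_cyan = 1 / 0.3486 = 2.8686
Ranking by B (broadest → narrowest): Lepomis cyanellus (2.87) > Lepomis megalotis (2.43) > Lepomis macrochirus (1.39)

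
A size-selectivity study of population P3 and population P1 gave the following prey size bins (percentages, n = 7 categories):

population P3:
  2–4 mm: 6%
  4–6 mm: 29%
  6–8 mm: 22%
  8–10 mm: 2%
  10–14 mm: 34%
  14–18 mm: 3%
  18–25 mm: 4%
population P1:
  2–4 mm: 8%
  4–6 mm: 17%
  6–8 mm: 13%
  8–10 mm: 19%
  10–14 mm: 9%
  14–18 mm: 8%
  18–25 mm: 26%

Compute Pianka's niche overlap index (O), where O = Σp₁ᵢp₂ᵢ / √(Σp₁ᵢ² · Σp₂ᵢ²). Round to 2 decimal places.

Convert percentages to proportions (divide by 100).
Σ p₁ᵢp₂ᵢ = 0.0048 + 0.0493 + 0.0286 + 0.0038 + 0.0306 + 0.0024 + 0.0104 = 0.1299
Σp_1ᵢ² = 0.06² + 0.29² + 0.22² + 0.02² + 0.34² + 0.03² + 0.04² = 0.0036 + 0.0841 + 0.0484 + 0.0004 + 0.1156 + 0.0009 + 0.0016 = 0.2546
Σp_2ᵢ² = 0.08² + 0.17² + 0.13² + 0.19² + 0.09² + 0.08² + 0.26² = 0.0064 + 0.0289 + 0.0169 + 0.0361 + 0.0081 + 0.0064 + 0.0676 = 0.1704
O = 0.1299 / √(0.2546 × 0.1704) = 0.1299 / 0.20829 = 0.6236

0.62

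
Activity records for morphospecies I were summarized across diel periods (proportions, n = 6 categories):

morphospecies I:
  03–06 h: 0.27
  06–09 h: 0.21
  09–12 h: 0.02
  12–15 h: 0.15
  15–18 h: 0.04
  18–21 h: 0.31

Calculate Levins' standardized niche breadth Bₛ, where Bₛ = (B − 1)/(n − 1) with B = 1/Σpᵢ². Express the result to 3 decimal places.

Σpᵢ² = 0.27² + 0.21² + 0.02² + 0.15² + 0.04² + 0.31² = 0.0729 + 0.0441 + 0.0004 + 0.0225 + 0.0016 + 0.0961 = 0.2376
B = 1 / 0.2376 = 4.20875
Bₛ = (B − 1)/(n − 1) = (4.20875 − 1)/(6 − 1) = 3.20875/5 = 0.64175

0.642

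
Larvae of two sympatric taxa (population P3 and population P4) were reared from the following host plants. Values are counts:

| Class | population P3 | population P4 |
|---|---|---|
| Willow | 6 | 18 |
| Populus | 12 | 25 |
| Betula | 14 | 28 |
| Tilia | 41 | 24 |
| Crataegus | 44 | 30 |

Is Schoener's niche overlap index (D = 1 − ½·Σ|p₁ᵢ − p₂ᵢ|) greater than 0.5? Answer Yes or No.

Yes

Proportions for population P3 (n=117): 6/117=0.0513, 12/117=0.1026, 14/117=0.1197, 41/117=0.3504, 44/117=0.3761
Proportions for population P4 (n=125): 18/125=0.1440, 25/125=0.2000, 28/125=0.2240, 24/125=0.1920, 30/125=0.2400
Σ|p₁ᵢ − p₂ᵢ| = 0.0927 + 0.0974 + 0.1043 + 0.1584 + 0.1361 = 0.5889
D = 1 − ½ × 0.5889 = 1 − 0.29445 = 0.70555
D = 0.70555 > 0.5 → Yes.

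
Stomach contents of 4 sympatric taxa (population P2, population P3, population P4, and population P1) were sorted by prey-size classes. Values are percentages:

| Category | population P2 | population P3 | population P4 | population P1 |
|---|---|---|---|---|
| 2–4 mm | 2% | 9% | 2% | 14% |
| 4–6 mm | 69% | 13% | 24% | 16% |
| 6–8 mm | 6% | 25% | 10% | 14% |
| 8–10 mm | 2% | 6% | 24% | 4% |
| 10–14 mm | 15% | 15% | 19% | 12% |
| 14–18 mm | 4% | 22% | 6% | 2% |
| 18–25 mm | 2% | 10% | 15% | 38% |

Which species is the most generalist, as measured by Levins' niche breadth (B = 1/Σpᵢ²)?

population P3

Convert percentages to proportions (divide by 100).
Σp_P2ᵢ² = 0.02² + 0.69² + 0.06² + 0.02² + 0.15² + 0.04² + 0.02² = 0.0004 + 0.4761 + 0.0036 + 0.0004 + 0.0225 + 0.0016 + 0.0004 = 0.5050
B_P2 = 1 / 0.5050 = 1.9802
Σp_P3ᵢ² = 0.09² + 0.13² + 0.25² + 0.06² + 0.15² + 0.22² + 0.10² = 0.0081 + 0.0169 + 0.0625 + 0.0036 + 0.0225 + 0.0484 + 0.0100 = 0.1720
B_P3 = 1 / 0.1720 = 5.8140
Σp_P4ᵢ² = 0.02² + 0.24² + 0.10² + 0.24² + 0.19² + 0.06² + 0.15² = 0.0004 + 0.0576 + 0.0100 + 0.0576 + 0.0361 + 0.0036 + 0.0225 = 0.1878
B_P4 = 1 / 0.1878 = 5.3248
Σp_P1ᵢ² = 0.14² + 0.16² + 0.14² + 0.04² + 0.12² + 0.02² + 0.38² = 0.0196 + 0.0256 + 0.0196 + 0.0016 + 0.0144 + 0.0004 + 0.1444 = 0.2256
B_P1 = 1 / 0.2256 = 4.4326
Highest B → broadest niche (most generalist): population P3 (B = 5.81).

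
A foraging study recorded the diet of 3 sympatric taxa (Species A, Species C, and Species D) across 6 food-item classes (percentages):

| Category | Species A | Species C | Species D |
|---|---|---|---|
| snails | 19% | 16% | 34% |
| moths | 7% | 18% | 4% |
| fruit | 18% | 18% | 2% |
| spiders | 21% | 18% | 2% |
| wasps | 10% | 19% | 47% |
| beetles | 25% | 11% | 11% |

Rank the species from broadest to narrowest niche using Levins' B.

Species C > Species A > Species D

Convert percentages to proportions (divide by 100).
Σp_Aᵢ² = 0.19² + 0.07² + 0.18² + 0.21² + 0.10² + 0.25² = 0.0361 + 0.0049 + 0.0324 + 0.0441 + 0.0100 + 0.0625 = 0.1900
B_A = 1 / 0.1900 = 5.2632
Σp_Cᵢ² = 0.16² + 0.18² + 0.18² + 0.18² + 0.19² + 0.11² = 0.0256 + 0.0324 + 0.0324 + 0.0324 + 0.0361 + 0.0121 = 0.1710
B_C = 1 / 0.1710 = 5.8480
Σp_Dᵢ² = 0.34² + 0.04² + 0.02² + 0.02² + 0.47² + 0.11² = 0.1156 + 0.0016 + 0.0004 + 0.0004 + 0.2209 + 0.0121 = 0.3510
B_D = 1 / 0.3510 = 2.8490
Ranking by B (broadest → narrowest): Species C (5.85) > Species A (5.26) > Species D (2.85)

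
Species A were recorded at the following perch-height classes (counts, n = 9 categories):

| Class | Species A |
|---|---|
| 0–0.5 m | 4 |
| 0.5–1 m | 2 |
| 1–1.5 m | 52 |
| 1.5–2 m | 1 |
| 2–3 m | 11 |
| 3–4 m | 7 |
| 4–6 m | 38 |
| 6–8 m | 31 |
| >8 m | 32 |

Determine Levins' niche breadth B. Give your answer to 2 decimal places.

Proportions for Species A (n=178): 4/178=0.0225, 2/178=0.0112, 52/178=0.2921, 1/178=0.0056, 11/178=0.0618, 7/178=0.0393, 38/178=0.2135, 31/178=0.1742, 32/178=0.1798
Σpᵢ² = 0.0225² + 0.0112² + 0.2921² + 0.0056² + 0.0618² + 0.0393² + 0.2135² + 0.1742² + 0.1798² = 0.000506 + 0.000125 + 0.085322 + 0.000031 + 0.003819 + 0.001544 + 0.045582 + 0.030346 + 0.032328 = 0.199603
B = 1 / 0.199603 = 5.0099

5.01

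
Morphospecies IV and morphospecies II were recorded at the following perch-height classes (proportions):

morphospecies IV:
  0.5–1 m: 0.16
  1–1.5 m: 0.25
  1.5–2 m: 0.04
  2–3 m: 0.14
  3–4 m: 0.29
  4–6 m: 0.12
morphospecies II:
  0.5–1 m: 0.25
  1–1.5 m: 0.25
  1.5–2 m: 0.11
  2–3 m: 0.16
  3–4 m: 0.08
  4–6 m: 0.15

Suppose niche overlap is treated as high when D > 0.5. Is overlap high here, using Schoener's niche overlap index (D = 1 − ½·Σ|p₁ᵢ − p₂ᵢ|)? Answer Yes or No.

Σ|p₁ᵢ − p₂ᵢ| = 0.09 + 0.00 + 0.07 + 0.02 + 0.21 + 0.03 = 0.42
D = 1 − ½ × 0.42 = 1 − 0.210 = 0.7900
D = 0.7900 > 0.5 → Yes.

Yes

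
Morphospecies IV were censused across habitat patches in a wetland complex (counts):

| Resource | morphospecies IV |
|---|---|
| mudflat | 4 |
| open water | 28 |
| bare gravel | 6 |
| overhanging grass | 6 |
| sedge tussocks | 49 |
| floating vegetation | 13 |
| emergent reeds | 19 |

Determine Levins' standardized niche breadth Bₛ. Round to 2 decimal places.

0.52

Proportions for morphospecies IV (n=125): 4/125=0.0320, 28/125=0.2240, 6/125=0.0480, 6/125=0.0480, 49/125=0.3920, 13/125=0.1040, 19/125=0.1520
Σpᵢ² = 0.0320² + 0.2240² + 0.0480² + 0.0480² + 0.3920² + 0.1040² + 0.1520² = 0.001024 + 0.050176 + 0.002304 + 0.002304 + 0.153664 + 0.010816 + 0.023104 = 0.243392
B = 1 / 0.243392 = 4.1086
Bₛ = (B − 1)/(n − 1) = (4.1086 − 1)/(7 − 1) = 3.1086/6 = 0.5181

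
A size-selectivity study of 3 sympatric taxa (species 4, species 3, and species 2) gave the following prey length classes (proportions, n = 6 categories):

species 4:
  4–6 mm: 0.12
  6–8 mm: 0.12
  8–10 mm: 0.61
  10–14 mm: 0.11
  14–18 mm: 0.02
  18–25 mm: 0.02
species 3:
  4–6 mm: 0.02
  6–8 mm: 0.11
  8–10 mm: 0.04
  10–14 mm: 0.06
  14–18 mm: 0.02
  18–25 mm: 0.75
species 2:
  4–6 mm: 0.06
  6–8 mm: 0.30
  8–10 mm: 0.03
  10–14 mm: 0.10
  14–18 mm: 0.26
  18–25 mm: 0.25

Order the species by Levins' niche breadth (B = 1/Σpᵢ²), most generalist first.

Σp_4ᵢ² = 0.12² + 0.12² + 0.61² + 0.11² + 0.02² + 0.02² = 0.0144 + 0.0144 + 0.3721 + 0.0121 + 0.0004 + 0.0004 = 0.4138
B_4 = 1 / 0.4138 = 2.4166
Σp_3ᵢ² = 0.02² + 0.11² + 0.04² + 0.06² + 0.02² + 0.75² = 0.0004 + 0.0121 + 0.0016 + 0.0036 + 0.0004 + 0.5625 = 0.5806
B_3 = 1 / 0.5806 = 1.7224
Σp_2ᵢ² = 0.06² + 0.30² + 0.03² + 0.10² + 0.26² + 0.25² = 0.0036 + 0.0900 + 0.0009 + 0.0100 + 0.0676 + 0.0625 = 0.2346
B_2 = 1 / 0.2346 = 4.2626
Ranking by B (broadest → narrowest): species 2 (4.26) > species 4 (2.42) > species 3 (1.72)

species 2 > species 4 > species 3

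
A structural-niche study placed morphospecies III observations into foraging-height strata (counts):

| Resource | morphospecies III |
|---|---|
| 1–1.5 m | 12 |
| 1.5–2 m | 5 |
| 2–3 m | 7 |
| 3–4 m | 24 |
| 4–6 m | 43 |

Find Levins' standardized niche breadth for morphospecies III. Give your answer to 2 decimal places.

0.53

Proportions for morphospecies III (n=91): 12/91=0.1319, 5/91=0.0549, 7/91=0.0769, 24/91=0.2637, 43/91=0.4725
Σpᵢ² = 0.1319² + 0.0549² + 0.0769² + 0.2637² + 0.4725² = 0.017398 + 0.003014 + 0.005914 + 0.069538 + 0.223256 = 0.319120
B = 1 / 0.319120 = 3.1336
Bₛ = (B − 1)/(n − 1) = (3.1336 − 1)/(5 − 1) = 2.1336/4 = 0.5334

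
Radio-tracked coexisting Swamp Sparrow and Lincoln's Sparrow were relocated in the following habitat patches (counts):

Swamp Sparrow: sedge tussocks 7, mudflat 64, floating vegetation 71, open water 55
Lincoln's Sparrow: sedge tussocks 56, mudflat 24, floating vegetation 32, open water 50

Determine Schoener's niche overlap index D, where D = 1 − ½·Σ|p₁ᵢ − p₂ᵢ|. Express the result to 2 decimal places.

Proportions for Swamp Sparrow (n=197): 7/197=0.0355, 64/197=0.3249, 71/197=0.3604, 55/197=0.2792
Proportions for Lincoln's Sparrow (n=162): 56/162=0.3457, 24/162=0.1481, 32/162=0.1975, 50/162=0.3086
Σ|p₁ᵢ − p₂ᵢ| = 0.3102 + 0.1768 + 0.1629 + 0.0294 = 0.6793
D = 1 − ½ × 0.6793 = 1 − 0.33965 = 0.66035

0.66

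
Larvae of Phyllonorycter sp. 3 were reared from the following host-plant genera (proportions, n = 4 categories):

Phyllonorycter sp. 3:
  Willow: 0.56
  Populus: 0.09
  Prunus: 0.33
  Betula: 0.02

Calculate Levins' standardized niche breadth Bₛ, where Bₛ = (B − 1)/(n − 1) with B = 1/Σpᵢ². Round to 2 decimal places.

Σpᵢ² = 0.56² + 0.09² + 0.33² + 0.02² = 0.3136 + 0.0081 + 0.1089 + 0.0004 = 0.4310
B = 1 / 0.4310 = 2.3202
Bₛ = (B − 1)/(n − 1) = (2.3202 − 1)/(4 − 1) = 1.3202/3 = 0.4401

0.44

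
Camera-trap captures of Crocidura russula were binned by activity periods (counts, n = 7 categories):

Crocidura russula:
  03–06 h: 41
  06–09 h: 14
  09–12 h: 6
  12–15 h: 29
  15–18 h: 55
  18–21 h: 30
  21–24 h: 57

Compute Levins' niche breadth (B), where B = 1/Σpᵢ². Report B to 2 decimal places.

5.42

Proportions for Crocidura russula (n=232): 41/232=0.1767, 14/232=0.0603, 6/232=0.0259, 29/232=0.1250, 55/232=0.2371, 30/232=0.1293, 57/232=0.2457
Σpᵢ² = 0.1767² + 0.0603² + 0.0259² + 0.1250² + 0.2371² + 0.1293² + 0.2457² = 0.031223 + 0.003636 + 0.000671 + 0.015625 + 0.056216 + 0.016718 + 0.060368 = 0.184457
B = 1 / 0.184457 = 5.4213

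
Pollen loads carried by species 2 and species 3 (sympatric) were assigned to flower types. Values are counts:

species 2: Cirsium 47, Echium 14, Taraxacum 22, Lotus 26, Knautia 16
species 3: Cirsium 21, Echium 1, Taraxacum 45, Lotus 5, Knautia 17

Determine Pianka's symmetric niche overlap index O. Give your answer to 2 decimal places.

Proportions for species 2 (n=125): 47/125=0.3760, 14/125=0.1120, 22/125=0.1760, 26/125=0.2080, 16/125=0.1280
Proportions for species 3 (n=89): 21/89=0.2360, 1/89=0.0112, 45/89=0.5056, 5/89=0.0562, 17/89=0.1910
Σ p₁ᵢp₂ᵢ = 0.088736 + 0.001254 + 0.088986 + 0.011690 + 0.024448 = 0.215114
Σp_1ᵢ² = 0.3760² + 0.1120² + 0.1760² + 0.2080² + 0.1280² = 0.141376 + 0.012544 + 0.030976 + 0.043264 + 0.016384 = 0.244544
Σp_2ᵢ² = 0.2360² + 0.0112² + 0.5056² + 0.0562² + 0.1910² = 0.055696 + 0.000125 + 0.255631 + 0.003158 + 0.036481 = 0.351091
O = 0.215114 / √(0.244544 × 0.351091) = 0.215114 / 0.2930140 = 0.7341

0.73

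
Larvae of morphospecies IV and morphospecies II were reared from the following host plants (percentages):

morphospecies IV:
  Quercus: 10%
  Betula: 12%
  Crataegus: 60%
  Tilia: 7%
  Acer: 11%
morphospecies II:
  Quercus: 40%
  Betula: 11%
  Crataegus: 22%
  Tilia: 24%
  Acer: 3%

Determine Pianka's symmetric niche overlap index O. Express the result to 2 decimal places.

Convert percentages to proportions (divide by 100).
Σ p₁ᵢp₂ᵢ = 0.0400 + 0.0132 + 0.1320 + 0.0168 + 0.0033 = 0.2053
Σp_1ᵢ² = 0.10² + 0.12² + 0.60² + 0.07² + 0.11² = 0.0100 + 0.0144 + 0.3600 + 0.0049 + 0.0121 = 0.4014
Σp_2ᵢ² = 0.40² + 0.11² + 0.22² + 0.24² + 0.03² = 0.1600 + 0.0121 + 0.0484 + 0.0576 + 0.0009 = 0.2790
O = 0.2053 / √(0.4014 × 0.2790) = 0.2053 / 0.33465 = 0.6135

0.61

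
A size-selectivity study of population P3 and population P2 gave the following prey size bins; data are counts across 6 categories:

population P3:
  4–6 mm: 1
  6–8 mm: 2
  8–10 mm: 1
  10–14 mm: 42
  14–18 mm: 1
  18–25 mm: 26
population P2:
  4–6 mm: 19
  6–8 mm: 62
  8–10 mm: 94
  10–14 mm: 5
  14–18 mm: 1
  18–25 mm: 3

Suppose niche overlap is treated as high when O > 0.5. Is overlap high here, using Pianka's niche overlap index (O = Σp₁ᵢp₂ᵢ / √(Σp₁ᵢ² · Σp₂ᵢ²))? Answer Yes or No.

Proportions for population P3 (n=73): 1/73=0.0137, 2/73=0.0274, 1/73=0.0137, 42/73=0.5753, 1/73=0.0137, 26/73=0.3562
Proportions for population P2 (n=184): 19/184=0.1033, 62/184=0.3370, 94/184=0.5109, 5/184=0.0272, 1/184=0.0054, 3/184=0.0163
Σ p₁ᵢp₂ᵢ = 0.001415 + 0.009234 + 0.006999 + 0.015648 + 0.000074 + 0.005806 = 0.039176
Σp_1ᵢ² = 0.0137² + 0.0274² + 0.0137² + 0.5753² + 0.0137² + 0.3562² = 0.000188 + 0.000751 + 0.000188 + 0.330970 + 0.000188 + 0.126878 = 0.459163
Σp_2ᵢ² = 0.1033² + 0.3370² + 0.5109² + 0.0272² + 0.0054² + 0.0163² = 0.010671 + 0.113569 + 0.261019 + 0.000740 + 0.000029 + 0.000266 = 0.386294
O = 0.039176 / √(0.459163 × 0.386294) = 0.039176 / 0.4211554 = 0.0930
O = 0.0930 < 0.5 → No.

No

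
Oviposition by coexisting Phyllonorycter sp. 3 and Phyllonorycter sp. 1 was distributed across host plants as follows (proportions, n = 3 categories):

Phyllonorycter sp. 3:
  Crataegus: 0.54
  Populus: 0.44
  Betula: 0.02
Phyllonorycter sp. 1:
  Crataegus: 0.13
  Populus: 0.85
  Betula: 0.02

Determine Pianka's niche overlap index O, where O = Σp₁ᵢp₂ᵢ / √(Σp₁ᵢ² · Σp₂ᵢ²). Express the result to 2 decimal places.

Σ p₁ᵢp₂ᵢ = 0.0702 + 0.3740 + 0.0004 = 0.4446
Σp_1ᵢ² = 0.54² + 0.44² + 0.02² = 0.2916 + 0.1936 + 0.0004 = 0.4856
Σp_2ᵢ² = 0.13² + 0.85² + 0.02² = 0.0169 + 0.7225 + 0.0004 = 0.7398
O = 0.4446 / √(0.4856 × 0.7398) = 0.4446 / 0.59937 = 0.7418

0.74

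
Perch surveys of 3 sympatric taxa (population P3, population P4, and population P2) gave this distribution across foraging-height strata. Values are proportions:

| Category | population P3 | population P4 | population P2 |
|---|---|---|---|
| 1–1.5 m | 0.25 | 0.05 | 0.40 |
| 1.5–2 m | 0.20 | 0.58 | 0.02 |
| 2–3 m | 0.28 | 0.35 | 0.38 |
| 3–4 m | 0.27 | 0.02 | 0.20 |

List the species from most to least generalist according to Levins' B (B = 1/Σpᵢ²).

Σp_P3ᵢ² = 0.25² + 0.20² + 0.28² + 0.27² = 0.0625 + 0.0400 + 0.0784 + 0.0729 = 0.2538
B_P3 = 1 / 0.2538 = 3.9401
Σp_P4ᵢ² = 0.05² + 0.58² + 0.35² + 0.02² = 0.0025 + 0.3364 + 0.1225 + 0.0004 = 0.4618
B_P4 = 1 / 0.4618 = 2.1654
Σp_P2ᵢ² = 0.40² + 0.02² + 0.38² + 0.20² = 0.1600 + 0.0004 + 0.1444 + 0.0400 = 0.3448
B_P2 = 1 / 0.3448 = 2.9002
Ranking by B (broadest → narrowest): population P3 (3.94) > population P2 (2.90) > population P4 (2.17)

population P3 > population P2 > population P4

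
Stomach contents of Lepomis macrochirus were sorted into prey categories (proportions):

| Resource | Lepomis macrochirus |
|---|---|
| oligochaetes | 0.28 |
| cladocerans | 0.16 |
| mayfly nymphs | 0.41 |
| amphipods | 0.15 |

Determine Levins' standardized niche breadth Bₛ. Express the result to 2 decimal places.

0.80

Σpᵢ² = 0.28² + 0.16² + 0.41² + 0.15² = 0.0784 + 0.0256 + 0.1681 + 0.0225 = 0.2946
B = 1 / 0.2946 = 3.3944
Bₛ = (B − 1)/(n − 1) = (3.3944 − 1)/(4 − 1) = 2.3944/3 = 0.7981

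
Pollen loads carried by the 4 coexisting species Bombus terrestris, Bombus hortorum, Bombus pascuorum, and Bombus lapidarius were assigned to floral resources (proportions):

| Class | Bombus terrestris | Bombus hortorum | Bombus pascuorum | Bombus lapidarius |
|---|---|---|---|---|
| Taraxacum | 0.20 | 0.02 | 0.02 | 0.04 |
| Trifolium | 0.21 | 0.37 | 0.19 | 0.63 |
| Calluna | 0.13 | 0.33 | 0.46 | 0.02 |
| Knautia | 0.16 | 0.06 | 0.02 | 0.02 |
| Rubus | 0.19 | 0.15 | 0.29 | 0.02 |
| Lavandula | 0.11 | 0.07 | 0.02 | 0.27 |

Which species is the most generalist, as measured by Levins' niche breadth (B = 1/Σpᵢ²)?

Σp_terrᵢ² = 0.20² + 0.21² + 0.13² + 0.16² + 0.19² + 0.11² = 0.0400 + 0.0441 + 0.0169 + 0.0256 + 0.0361 + 0.0121 = 0.1748
B_terr = 1 / 0.1748 = 5.7208
Σp_hortᵢ² = 0.02² + 0.37² + 0.33² + 0.06² + 0.15² + 0.07² = 0.0004 + 0.1369 + 0.1089 + 0.0036 + 0.0225 + 0.0049 = 0.2772
B_hort = 1 / 0.2772 = 3.6075
Σp_pascᵢ² = 0.02² + 0.19² + 0.46² + 0.02² + 0.29² + 0.02² = 0.0004 + 0.0361 + 0.2116 + 0.0004 + 0.0841 + 0.0004 = 0.3330
B_pasc = 1 / 0.3330 = 3.0030
Σp_lapiᵢ² = 0.04² + 0.63² + 0.02² + 0.02² + 0.02² + 0.27² = 0.0016 + 0.3969 + 0.0004 + 0.0004 + 0.0004 + 0.0729 = 0.4726
B_lapi = 1 / 0.4726 = 2.1160
Highest B → broadest niche (most generalist): Bombus terrestris (B = 5.72).

Bombus terrestris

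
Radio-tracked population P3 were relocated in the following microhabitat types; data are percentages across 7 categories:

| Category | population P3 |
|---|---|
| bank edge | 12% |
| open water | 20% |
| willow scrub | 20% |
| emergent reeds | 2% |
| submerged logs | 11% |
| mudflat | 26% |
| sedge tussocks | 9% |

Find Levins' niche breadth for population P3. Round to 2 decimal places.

Convert percentages to proportions (divide by 100).
Σpᵢ² = 0.12² + 0.20² + 0.20² + 0.02² + 0.11² + 0.26² + 0.09² = 0.0144 + 0.0400 + 0.0400 + 0.0004 + 0.0121 + 0.0676 + 0.0081 = 0.1826
B = 1 / 0.1826 = 5.4765

5.48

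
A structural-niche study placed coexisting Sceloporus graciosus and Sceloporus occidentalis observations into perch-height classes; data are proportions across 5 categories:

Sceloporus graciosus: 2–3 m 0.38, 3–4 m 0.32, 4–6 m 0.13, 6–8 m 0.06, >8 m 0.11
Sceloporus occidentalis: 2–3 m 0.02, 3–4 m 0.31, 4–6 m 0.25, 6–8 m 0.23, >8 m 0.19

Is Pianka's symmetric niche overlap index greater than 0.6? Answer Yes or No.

Σ p₁ᵢp₂ᵢ = 0.0076 + 0.0992 + 0.0325 + 0.0138 + 0.0209 = 0.1740
Σp_1ᵢ² = 0.38² + 0.32² + 0.13² + 0.06² + 0.11² = 0.1444 + 0.1024 + 0.0169 + 0.0036 + 0.0121 = 0.2794
Σp_2ᵢ² = 0.02² + 0.31² + 0.25² + 0.23² + 0.19² = 0.0004 + 0.0961 + 0.0625 + 0.0529 + 0.0361 = 0.2480
O = 0.1740 / √(0.2794 × 0.2480) = 0.1740 / 0.26323 = 0.6610
O = 0.6610 > 0.6 → Yes.

Yes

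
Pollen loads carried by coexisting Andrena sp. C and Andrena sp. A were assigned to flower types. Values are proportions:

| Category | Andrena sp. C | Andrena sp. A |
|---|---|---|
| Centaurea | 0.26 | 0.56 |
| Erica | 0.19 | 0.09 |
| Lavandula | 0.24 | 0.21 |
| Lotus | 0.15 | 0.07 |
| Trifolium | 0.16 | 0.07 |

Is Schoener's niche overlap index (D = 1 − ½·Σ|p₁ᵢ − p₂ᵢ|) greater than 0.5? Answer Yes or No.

Yes

Σ|p₁ᵢ − p₂ᵢ| = 0.30 + 0.10 + 0.03 + 0.08 + 0.09 = 0.60
D = 1 − ½ × 0.60 = 1 − 0.300 = 0.7000
D = 0.7000 > 0.5 → Yes.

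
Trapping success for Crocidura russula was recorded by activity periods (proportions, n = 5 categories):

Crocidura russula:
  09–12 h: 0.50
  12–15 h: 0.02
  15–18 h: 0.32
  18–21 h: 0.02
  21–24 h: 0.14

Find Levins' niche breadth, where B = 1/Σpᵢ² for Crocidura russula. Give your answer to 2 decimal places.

Σpᵢ² = 0.50² + 0.02² + 0.32² + 0.02² + 0.14² = 0.2500 + 0.0004 + 0.1024 + 0.0004 + 0.0196 = 0.3728
B = 1 / 0.3728 = 2.6824

2.68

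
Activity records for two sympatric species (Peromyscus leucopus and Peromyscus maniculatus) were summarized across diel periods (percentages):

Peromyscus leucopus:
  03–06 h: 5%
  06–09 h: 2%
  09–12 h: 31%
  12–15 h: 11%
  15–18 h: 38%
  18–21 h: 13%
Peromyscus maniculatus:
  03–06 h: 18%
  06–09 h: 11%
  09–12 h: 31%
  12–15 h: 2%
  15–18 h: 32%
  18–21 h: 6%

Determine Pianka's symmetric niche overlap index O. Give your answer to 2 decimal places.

0.92

Convert percentages to proportions (divide by 100).
Σ p₁ᵢp₂ᵢ = 0.0090 + 0.0022 + 0.0961 + 0.0022 + 0.1216 + 0.0078 = 0.2389
Σp_1ᵢ² = 0.05² + 0.02² + 0.31² + 0.11² + 0.38² + 0.13² = 0.0025 + 0.0004 + 0.0961 + 0.0121 + 0.1444 + 0.0169 = 0.2724
Σp_2ᵢ² = 0.18² + 0.11² + 0.31² + 0.02² + 0.32² + 0.06² = 0.0324 + 0.0121 + 0.0961 + 0.0004 + 0.1024 + 0.0036 = 0.2470
O = 0.2389 / √(0.2724 × 0.2470) = 0.2389 / 0.25939 = 0.9210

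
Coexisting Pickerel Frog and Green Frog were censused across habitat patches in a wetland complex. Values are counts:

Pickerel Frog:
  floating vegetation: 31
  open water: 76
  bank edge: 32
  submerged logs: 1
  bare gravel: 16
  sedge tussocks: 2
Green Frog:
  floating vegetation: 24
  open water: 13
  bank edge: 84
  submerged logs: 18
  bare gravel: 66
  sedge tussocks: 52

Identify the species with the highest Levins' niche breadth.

Green Frog

Proportions for Pickerel Frog (n=158): 31/158=0.1962, 76/158=0.4810, 32/158=0.2025, 1/158=0.0063, 16/158=0.1013, 2/158=0.0127
Proportions for Green Frog (n=257): 24/257=0.0934, 13/257=0.0506, 84/257=0.3268, 18/257=0.0700, 66/257=0.2568, 52/257=0.2023
Σp_Pickᵢ² = 0.1962² + 0.4810² + 0.2025² + 0.0063² + 0.1013² + 0.0127² = 0.038494 + 0.231361 + 0.041006 + 0.000040 + 0.010262 + 0.000161 = 0.321324
B_Pick = 1 / 0.321324 = 3.1121
Σp_Greeᵢ² = 0.0934² + 0.0506² + 0.3268² + 0.0700² + 0.2568² + 0.2023² = 0.008724 + 0.002560 + 0.106798 + 0.004900 + 0.065946 + 0.040925 = 0.229853
B_Gree = 1 / 0.229853 = 4.3506
Highest B → broadest niche (most generalist): Green Frog (B = 4.35).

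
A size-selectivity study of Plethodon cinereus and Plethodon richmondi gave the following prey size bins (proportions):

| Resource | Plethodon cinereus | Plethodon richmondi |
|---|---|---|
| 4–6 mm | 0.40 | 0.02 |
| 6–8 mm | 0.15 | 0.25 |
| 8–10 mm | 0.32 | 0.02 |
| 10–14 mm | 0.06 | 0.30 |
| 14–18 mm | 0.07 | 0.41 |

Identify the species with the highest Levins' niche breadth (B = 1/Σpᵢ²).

Plethodon cinereus

Σp_cineᵢ² = 0.40² + 0.15² + 0.32² + 0.06² + 0.07² = 0.1600 + 0.0225 + 0.1024 + 0.0036 + 0.0049 = 0.2934
B_cine = 1 / 0.2934 = 3.4083
Σp_richᵢ² = 0.02² + 0.25² + 0.02² + 0.30² + 0.41² = 0.0004 + 0.0625 + 0.0004 + 0.0900 + 0.1681 = 0.3214
B_rich = 1 / 0.3214 = 3.1114
Highest B → broadest niche (most generalist): Plethodon cinereus (B = 3.41).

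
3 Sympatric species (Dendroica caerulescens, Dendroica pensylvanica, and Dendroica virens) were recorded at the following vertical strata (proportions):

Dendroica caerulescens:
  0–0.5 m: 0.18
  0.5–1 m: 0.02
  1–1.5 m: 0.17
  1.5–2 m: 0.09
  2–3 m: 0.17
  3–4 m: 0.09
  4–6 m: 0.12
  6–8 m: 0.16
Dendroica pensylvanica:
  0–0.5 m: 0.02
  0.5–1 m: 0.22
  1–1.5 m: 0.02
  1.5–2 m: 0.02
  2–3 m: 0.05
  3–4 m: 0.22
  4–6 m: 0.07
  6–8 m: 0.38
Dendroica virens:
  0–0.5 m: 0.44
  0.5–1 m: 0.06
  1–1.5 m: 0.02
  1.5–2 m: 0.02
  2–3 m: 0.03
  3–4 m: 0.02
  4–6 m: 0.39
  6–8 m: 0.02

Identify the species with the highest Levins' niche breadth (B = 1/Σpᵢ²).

Σp_caerᵢ² = 0.18² + 0.02² + 0.17² + 0.09² + 0.17² + 0.09² + 0.12² + 0.16² = 0.0324 + 0.0004 + 0.0289 + 0.0081 + 0.0289 + 0.0081 + 0.0144 + 0.0256 = 0.1468
B_caer = 1 / 0.1468 = 6.8120
Σp_pensᵢ² = 0.02² + 0.22² + 0.02² + 0.02² + 0.05² + 0.22² + 0.07² + 0.38² = 0.0004 + 0.0484 + 0.0004 + 0.0004 + 0.0025 + 0.0484 + 0.0049 + 0.1444 = 0.2498
B_pens = 1 / 0.2498 = 4.0032
Σp_vireᵢ² = 0.44² + 0.06² + 0.02² + 0.02² + 0.03² + 0.02² + 0.39² + 0.02² = 0.1936 + 0.0036 + 0.0004 + 0.0004 + 0.0009 + 0.0004 + 0.1521 + 0.0004 = 0.3518
B_vire = 1 / 0.3518 = 2.8425
Highest B → broadest niche (most generalist): Dendroica caerulescens (B = 6.81).

Dendroica caerulescens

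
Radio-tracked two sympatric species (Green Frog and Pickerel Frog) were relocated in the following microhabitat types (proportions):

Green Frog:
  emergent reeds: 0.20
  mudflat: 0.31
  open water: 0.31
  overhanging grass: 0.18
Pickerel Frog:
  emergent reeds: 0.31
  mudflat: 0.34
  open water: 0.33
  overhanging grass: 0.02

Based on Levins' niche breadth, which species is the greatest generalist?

Σp_Greeᵢ² = 0.20² + 0.31² + 0.31² + 0.18² = 0.0400 + 0.0961 + 0.0961 + 0.0324 = 0.2646
B_Gree = 1 / 0.2646 = 3.7793
Σp_Pickᵢ² = 0.31² + 0.34² + 0.33² + 0.02² = 0.0961 + 0.1156 + 0.1089 + 0.0004 = 0.3210
B_Pick = 1 / 0.3210 = 3.1153
Highest B → broadest niche (most generalist): Green Frog (B = 3.78).

Green Frog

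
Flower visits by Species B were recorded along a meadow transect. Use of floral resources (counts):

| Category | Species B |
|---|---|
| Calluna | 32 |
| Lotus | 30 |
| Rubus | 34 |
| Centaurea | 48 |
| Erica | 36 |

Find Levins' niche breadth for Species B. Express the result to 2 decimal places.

Proportions for Species B (n=180): 32/180=0.1778, 30/180=0.1667, 34/180=0.1889, 48/180=0.2667, 36/180=0.2000
Σpᵢ² = 0.1778² + 0.1667² + 0.1889² + 0.2667² + 0.2000² = 0.031613 + 0.027789 + 0.035683 + 0.071129 + 0.040000 = 0.206214
B = 1 / 0.206214 = 4.8493

4.85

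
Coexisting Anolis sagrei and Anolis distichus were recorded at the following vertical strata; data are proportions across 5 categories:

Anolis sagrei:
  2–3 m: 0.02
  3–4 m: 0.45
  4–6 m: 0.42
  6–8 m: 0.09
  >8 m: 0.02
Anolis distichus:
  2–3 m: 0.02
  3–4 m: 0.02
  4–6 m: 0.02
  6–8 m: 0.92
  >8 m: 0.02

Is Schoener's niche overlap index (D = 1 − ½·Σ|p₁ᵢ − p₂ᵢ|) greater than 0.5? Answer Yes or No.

No

Σ|p₁ᵢ − p₂ᵢ| = 0.00 + 0.43 + 0.40 + 0.83 + 0.00 = 1.66
D = 1 − ½ × 1.66 = 1 − 0.830 = 0.1700
D = 0.1700 < 0.5 → No.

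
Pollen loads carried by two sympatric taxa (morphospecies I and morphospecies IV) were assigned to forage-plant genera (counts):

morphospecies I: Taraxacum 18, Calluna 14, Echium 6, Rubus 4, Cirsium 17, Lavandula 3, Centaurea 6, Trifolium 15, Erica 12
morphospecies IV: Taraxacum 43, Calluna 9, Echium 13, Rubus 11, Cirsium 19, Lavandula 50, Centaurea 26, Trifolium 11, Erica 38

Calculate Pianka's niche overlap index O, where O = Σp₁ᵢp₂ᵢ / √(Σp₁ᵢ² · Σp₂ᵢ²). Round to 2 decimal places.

Proportions for morphospecies I (n=95): 18/95=0.1895, 14/95=0.1474, 6/95=0.0632, 4/95=0.0421, 17/95=0.1789, 3/95=0.0316, 6/95=0.0632, 15/95=0.1579, 12/95=0.1263
Proportions for morphospecies IV (n=220): 43/220=0.1955, 9/220=0.0409, 13/220=0.0591, 11/220=0.0500, 19/220=0.0864, 50/220=0.2273, 26/220=0.1182, 11/220=0.0500, 38/220=0.1727
Σ p₁ᵢp₂ᵢ = 0.037047 + 0.006029 + 0.003735 + 0.002105 + 0.015457 + 0.007183 + 0.007470 + 0.007895 + 0.021812 = 0.108733
Σp_1ᵢ² = 0.1895² + 0.1474² + 0.0632² + 0.0421² + 0.1789² + 0.0316² + 0.0632² + 0.1579² + 0.1263² = 0.035910 + 0.021727 + 0.003994 + 0.001772 + 0.032005 + 0.000999 + 0.003994 + 0.024932 + 0.015952 = 0.141285
Σp_2ᵢ² = 0.1955² + 0.0409² + 0.0591² + 0.0500² + 0.0864² + 0.2273² + 0.1182² + 0.0500² + 0.1727² = 0.038220 + 0.001673 + 0.003493 + 0.002500 + 0.007465 + 0.051665 + 0.013971 + 0.002500 + 0.029825 = 0.151312
O = 0.108733 / √(0.141285 × 0.151312) = 0.108733 / 0.1462126 = 0.7437

0.74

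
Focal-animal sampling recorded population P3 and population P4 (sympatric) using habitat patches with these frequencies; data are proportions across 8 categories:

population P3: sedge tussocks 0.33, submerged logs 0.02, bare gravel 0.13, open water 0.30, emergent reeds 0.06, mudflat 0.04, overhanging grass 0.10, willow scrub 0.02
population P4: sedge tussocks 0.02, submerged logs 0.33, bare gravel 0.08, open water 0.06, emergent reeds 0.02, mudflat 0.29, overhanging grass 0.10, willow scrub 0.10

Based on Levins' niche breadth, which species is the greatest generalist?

population P4

Σp_P3ᵢ² = 0.33² + 0.02² + 0.13² + 0.30² + 0.06² + 0.04² + 0.10² + 0.02² = 0.1089 + 0.0004 + 0.0169 + 0.0900 + 0.0036 + 0.0016 + 0.0100 + 0.0004 = 0.2318
B_P3 = 1 / 0.2318 = 4.3141
Σp_P4ᵢ² = 0.02² + 0.33² + 0.08² + 0.06² + 0.02² + 0.29² + 0.10² + 0.10² = 0.0004 + 0.1089 + 0.0064 + 0.0036 + 0.0004 + 0.0841 + 0.0100 + 0.0100 = 0.2238
B_P4 = 1 / 0.2238 = 4.4683
Highest B → broadest niche (most generalist): population P4 (B = 4.47).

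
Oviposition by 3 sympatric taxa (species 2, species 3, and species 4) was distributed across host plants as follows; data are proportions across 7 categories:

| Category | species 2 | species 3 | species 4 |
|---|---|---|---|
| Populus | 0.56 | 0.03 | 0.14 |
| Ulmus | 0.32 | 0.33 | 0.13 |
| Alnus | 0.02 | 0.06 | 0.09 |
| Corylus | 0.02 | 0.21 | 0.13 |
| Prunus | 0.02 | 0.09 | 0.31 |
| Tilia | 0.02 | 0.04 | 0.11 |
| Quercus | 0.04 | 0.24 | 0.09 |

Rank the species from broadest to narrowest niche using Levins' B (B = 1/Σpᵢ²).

species 4 > species 3 > species 2

Σp_2ᵢ² = 0.56² + 0.32² + 0.02² + 0.02² + 0.02² + 0.02² + 0.04² = 0.3136 + 0.1024 + 0.0004 + 0.0004 + 0.0004 + 0.0004 + 0.0016 = 0.4192
B_2 = 1 / 0.4192 = 2.3855
Σp_3ᵢ² = 0.03² + 0.33² + 0.06² + 0.21² + 0.09² + 0.04² + 0.24² = 0.0009 + 0.1089 + 0.0036 + 0.0441 + 0.0081 + 0.0016 + 0.0576 = 0.2248
B_3 = 1 / 0.2248 = 4.4484
Σp_4ᵢ² = 0.14² + 0.13² + 0.09² + 0.13² + 0.31² + 0.11² + 0.09² = 0.0196 + 0.0169 + 0.0081 + 0.0169 + 0.0961 + 0.0121 + 0.0081 = 0.1778
B_4 = 1 / 0.1778 = 5.6243
Ranking by B (broadest → narrowest): species 4 (5.62) > species 3 (4.45) > species 2 (2.39)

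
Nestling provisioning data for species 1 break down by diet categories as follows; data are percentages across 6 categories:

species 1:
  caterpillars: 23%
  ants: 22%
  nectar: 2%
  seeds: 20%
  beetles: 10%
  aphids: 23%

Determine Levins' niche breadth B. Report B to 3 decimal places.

4.888

Convert percentages to proportions (divide by 100).
Σpᵢ² = 0.23² + 0.22² + 0.02² + 0.20² + 0.10² + 0.23² = 0.0529 + 0.0484 + 0.0004 + 0.0400 + 0.0100 + 0.0529 = 0.2046
B = 1 / 0.2046 = 4.88759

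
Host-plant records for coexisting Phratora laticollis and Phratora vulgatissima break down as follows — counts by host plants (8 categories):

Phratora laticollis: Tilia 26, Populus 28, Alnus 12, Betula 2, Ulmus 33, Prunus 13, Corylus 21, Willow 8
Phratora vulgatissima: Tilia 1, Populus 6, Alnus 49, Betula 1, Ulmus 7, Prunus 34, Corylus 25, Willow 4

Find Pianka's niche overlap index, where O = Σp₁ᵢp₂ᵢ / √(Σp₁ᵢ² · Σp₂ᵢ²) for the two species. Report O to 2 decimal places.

Proportions for Phratora laticollis (n=143): 26/143=0.1818, 28/143=0.1958, 12/143=0.0839, 2/143=0.0140, 33/143=0.2308, 13/143=0.0909, 21/143=0.1469, 8/143=0.0559
Proportions for Phratora vulgatissima (n=127): 1/127=0.0079, 6/127=0.0472, 49/127=0.3858, 1/127=0.0079, 7/127=0.0551, 34/127=0.2677, 25/127=0.1969, 4/127=0.0315
Σ p₁ᵢp₂ᵢ = 0.001436 + 0.009242 + 0.032369 + 0.000111 + 0.012717 + 0.024334 + 0.028925 + 0.001761 = 0.110895
Σp_1ᵢ² = 0.1818² + 0.1958² + 0.0839² + 0.0140² + 0.2308² + 0.0909² + 0.1469² + 0.0559² = 0.033051 + 0.038338 + 0.007039 + 0.000196 + 0.053269 + 0.008263 + 0.021580 + 0.003125 = 0.164861
Σp_2ᵢ² = 0.0079² + 0.0472² + 0.3858² + 0.0079² + 0.0551² + 0.2677² + 0.1969² + 0.0315² = 0.000062 + 0.002228 + 0.148842 + 0.000062 + 0.003036 + 0.071663 + 0.038770 + 0.000992 = 0.265655
O = 0.110895 / √(0.164861 × 0.265655) = 0.110895 / 0.2092753 = 0.5299

0.53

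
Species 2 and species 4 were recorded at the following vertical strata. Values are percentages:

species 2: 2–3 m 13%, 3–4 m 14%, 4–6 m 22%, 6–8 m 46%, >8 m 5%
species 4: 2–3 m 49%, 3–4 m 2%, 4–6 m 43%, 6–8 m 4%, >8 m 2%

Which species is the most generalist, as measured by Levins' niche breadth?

Convert percentages to proportions (divide by 100).
Σp_2ᵢ² = 0.13² + 0.14² + 0.22² + 0.46² + 0.05² = 0.0169 + 0.0196 + 0.0484 + 0.2116 + 0.0025 = 0.2990
B_2 = 1 / 0.2990 = 3.3445
Σp_4ᵢ² = 0.49² + 0.02² + 0.43² + 0.04² + 0.02² = 0.2401 + 0.0004 + 0.1849 + 0.0016 + 0.0004 = 0.4274
B_4 = 1 / 0.4274 = 2.3397
Highest B → broadest niche (most generalist): species 2 (B = 3.34).

species 2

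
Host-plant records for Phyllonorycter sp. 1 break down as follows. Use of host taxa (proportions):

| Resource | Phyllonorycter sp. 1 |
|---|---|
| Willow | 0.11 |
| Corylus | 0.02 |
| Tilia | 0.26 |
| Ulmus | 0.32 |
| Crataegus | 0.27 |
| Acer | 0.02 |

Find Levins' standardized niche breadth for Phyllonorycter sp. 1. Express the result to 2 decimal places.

Σpᵢ² = 0.11² + 0.02² + 0.26² + 0.32² + 0.27² + 0.02² = 0.0121 + 0.0004 + 0.0676 + 0.1024 + 0.0729 + 0.0004 = 0.2558
B = 1 / 0.2558 = 3.9093
Bₛ = (B − 1)/(n − 1) = (3.9093 − 1)/(6 − 1) = 2.9093/5 = 0.5819

0.58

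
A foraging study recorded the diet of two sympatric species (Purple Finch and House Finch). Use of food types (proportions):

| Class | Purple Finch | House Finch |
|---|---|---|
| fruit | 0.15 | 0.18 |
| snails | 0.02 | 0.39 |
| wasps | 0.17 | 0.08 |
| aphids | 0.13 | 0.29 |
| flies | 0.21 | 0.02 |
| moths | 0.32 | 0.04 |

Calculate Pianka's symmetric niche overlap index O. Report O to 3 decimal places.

0.422

Σ p₁ᵢp₂ᵢ = 0.0270 + 0.0078 + 0.0136 + 0.0377 + 0.0042 + 0.0128 = 0.1031
Σp_1ᵢ² = 0.15² + 0.02² + 0.17² + 0.13² + 0.21² + 0.32² = 0.0225 + 0.0004 + 0.0289 + 0.0169 + 0.0441 + 0.1024 = 0.2152
Σp_2ᵢ² = 0.18² + 0.39² + 0.08² + 0.29² + 0.02² + 0.04² = 0.0324 + 0.1521 + 0.0064 + 0.0841 + 0.0004 + 0.0016 = 0.2770
O = 0.1031 / √(0.2152 × 0.2770) = 0.1031 / 0.244152 = 0.42228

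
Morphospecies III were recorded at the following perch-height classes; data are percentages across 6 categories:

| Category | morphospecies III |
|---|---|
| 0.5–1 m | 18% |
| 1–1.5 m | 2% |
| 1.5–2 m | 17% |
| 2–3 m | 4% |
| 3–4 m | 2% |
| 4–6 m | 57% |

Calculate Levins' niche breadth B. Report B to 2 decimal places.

Convert percentages to proportions (divide by 100).
Σpᵢ² = 0.18² + 0.02² + 0.17² + 0.04² + 0.02² + 0.57² = 0.0324 + 0.0004 + 0.0289 + 0.0016 + 0.0004 + 0.3249 = 0.3886
B = 1 / 0.3886 = 2.5733

2.57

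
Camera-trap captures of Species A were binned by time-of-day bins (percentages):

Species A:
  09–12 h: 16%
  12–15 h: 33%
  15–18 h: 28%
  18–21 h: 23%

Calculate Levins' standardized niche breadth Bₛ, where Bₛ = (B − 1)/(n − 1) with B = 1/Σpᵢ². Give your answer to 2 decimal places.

0.92

Convert percentages to proportions (divide by 100).
Σpᵢ² = 0.16² + 0.33² + 0.28² + 0.23² = 0.0256 + 0.1089 + 0.0784 + 0.0529 = 0.2658
B = 1 / 0.2658 = 3.7622
Bₛ = (B − 1)/(n − 1) = (3.7622 − 1)/(4 − 1) = 2.7622/3 = 0.9207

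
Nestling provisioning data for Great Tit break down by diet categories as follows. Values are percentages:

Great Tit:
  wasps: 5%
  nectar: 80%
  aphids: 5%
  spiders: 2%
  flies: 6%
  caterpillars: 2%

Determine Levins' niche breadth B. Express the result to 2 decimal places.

Convert percentages to proportions (divide by 100).
Σpᵢ² = 0.05² + 0.80² + 0.05² + 0.02² + 0.06² + 0.02² = 0.0025 + 0.6400 + 0.0025 + 0.0004 + 0.0036 + 0.0004 = 0.6494
B = 1 / 0.6494 = 1.5399

1.54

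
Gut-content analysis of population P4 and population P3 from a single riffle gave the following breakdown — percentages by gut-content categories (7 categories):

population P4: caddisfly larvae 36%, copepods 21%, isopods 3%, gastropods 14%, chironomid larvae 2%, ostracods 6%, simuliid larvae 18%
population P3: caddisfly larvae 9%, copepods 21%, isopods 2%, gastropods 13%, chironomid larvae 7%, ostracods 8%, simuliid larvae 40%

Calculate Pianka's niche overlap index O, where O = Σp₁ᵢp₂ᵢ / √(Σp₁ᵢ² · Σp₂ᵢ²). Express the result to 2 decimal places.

Convert percentages to proportions (divide by 100).
Σ p₁ᵢp₂ᵢ = 0.0324 + 0.0441 + 0.0006 + 0.0182 + 0.0014 + 0.0048 + 0.0720 = 0.1735
Σp_1ᵢ² = 0.36² + 0.21² + 0.03² + 0.14² + 0.02² + 0.06² + 0.18² = 0.1296 + 0.0441 + 0.0009 + 0.0196 + 0.0004 + 0.0036 + 0.0324 = 0.2306
Σp_2ᵢ² = 0.09² + 0.21² + 0.02² + 0.13² + 0.07² + 0.08² + 0.40² = 0.0081 + 0.0441 + 0.0004 + 0.0169 + 0.0049 + 0.0064 + 0.1600 = 0.2408
O = 0.1735 / √(0.2306 × 0.2408) = 0.1735 / 0.23564 = 0.7363

0.74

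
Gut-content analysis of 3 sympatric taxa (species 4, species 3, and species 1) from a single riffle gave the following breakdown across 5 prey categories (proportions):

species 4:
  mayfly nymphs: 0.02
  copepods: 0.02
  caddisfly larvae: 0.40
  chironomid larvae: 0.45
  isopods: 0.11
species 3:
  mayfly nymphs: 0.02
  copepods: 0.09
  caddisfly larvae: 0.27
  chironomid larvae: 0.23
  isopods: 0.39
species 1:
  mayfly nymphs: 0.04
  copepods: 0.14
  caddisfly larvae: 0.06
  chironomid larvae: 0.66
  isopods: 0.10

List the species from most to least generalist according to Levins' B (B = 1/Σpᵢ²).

Σp_4ᵢ² = 0.02² + 0.02² + 0.40² + 0.45² + 0.11² = 0.0004 + 0.0004 + 0.1600 + 0.2025 + 0.0121 = 0.3754
B_4 = 1 / 0.3754 = 2.6638
Σp_3ᵢ² = 0.02² + 0.09² + 0.27² + 0.23² + 0.39² = 0.0004 + 0.0081 + 0.0729 + 0.0529 + 0.1521 = 0.2864
B_3 = 1 / 0.2864 = 3.4916
Σp_1ᵢ² = 0.04² + 0.14² + 0.06² + 0.66² + 0.10² = 0.0016 + 0.0196 + 0.0036 + 0.4356 + 0.0100 = 0.4704
B_1 = 1 / 0.4704 = 2.1259
Ranking by B (broadest → narrowest): species 3 (3.49) > species 4 (2.66) > species 1 (2.13)

species 3 > species 4 > species 1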